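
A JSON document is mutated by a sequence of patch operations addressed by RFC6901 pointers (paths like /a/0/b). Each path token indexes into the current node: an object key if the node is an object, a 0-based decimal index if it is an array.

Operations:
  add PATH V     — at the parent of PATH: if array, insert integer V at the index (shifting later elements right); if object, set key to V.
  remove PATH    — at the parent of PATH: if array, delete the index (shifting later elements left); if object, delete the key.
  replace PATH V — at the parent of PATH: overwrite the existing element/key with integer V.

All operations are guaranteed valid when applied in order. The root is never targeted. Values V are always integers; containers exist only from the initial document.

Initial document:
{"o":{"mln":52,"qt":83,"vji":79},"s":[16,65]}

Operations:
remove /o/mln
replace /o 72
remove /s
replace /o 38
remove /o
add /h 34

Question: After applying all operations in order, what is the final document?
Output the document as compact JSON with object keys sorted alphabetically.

After op 1 (remove /o/mln): {"o":{"qt":83,"vji":79},"s":[16,65]}
After op 2 (replace /o 72): {"o":72,"s":[16,65]}
After op 3 (remove /s): {"o":72}
After op 4 (replace /o 38): {"o":38}
After op 5 (remove /o): {}
After op 6 (add /h 34): {"h":34}

Answer: {"h":34}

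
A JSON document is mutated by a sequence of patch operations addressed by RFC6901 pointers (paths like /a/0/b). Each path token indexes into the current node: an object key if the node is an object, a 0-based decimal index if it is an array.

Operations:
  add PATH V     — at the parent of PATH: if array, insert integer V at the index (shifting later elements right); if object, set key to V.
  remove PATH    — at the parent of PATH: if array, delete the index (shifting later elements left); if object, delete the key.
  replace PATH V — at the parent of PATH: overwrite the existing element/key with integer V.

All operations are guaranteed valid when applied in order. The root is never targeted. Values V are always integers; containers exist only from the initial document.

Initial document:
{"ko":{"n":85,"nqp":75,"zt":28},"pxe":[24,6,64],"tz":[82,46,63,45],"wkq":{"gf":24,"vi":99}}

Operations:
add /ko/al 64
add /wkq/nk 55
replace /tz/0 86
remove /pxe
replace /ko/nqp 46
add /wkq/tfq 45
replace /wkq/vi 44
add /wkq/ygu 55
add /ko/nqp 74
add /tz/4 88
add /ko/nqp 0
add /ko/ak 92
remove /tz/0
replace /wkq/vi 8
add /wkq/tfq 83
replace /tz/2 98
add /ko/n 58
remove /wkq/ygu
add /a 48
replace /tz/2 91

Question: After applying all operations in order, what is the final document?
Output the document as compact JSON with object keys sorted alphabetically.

Answer: {"a":48,"ko":{"ak":92,"al":64,"n":58,"nqp":0,"zt":28},"tz":[46,63,91,88],"wkq":{"gf":24,"nk":55,"tfq":83,"vi":8}}

Derivation:
After op 1 (add /ko/al 64): {"ko":{"al":64,"n":85,"nqp":75,"zt":28},"pxe":[24,6,64],"tz":[82,46,63,45],"wkq":{"gf":24,"vi":99}}
After op 2 (add /wkq/nk 55): {"ko":{"al":64,"n":85,"nqp":75,"zt":28},"pxe":[24,6,64],"tz":[82,46,63,45],"wkq":{"gf":24,"nk":55,"vi":99}}
After op 3 (replace /tz/0 86): {"ko":{"al":64,"n":85,"nqp":75,"zt":28},"pxe":[24,6,64],"tz":[86,46,63,45],"wkq":{"gf":24,"nk":55,"vi":99}}
After op 4 (remove /pxe): {"ko":{"al":64,"n":85,"nqp":75,"zt":28},"tz":[86,46,63,45],"wkq":{"gf":24,"nk":55,"vi":99}}
After op 5 (replace /ko/nqp 46): {"ko":{"al":64,"n":85,"nqp":46,"zt":28},"tz":[86,46,63,45],"wkq":{"gf":24,"nk":55,"vi":99}}
After op 6 (add /wkq/tfq 45): {"ko":{"al":64,"n":85,"nqp":46,"zt":28},"tz":[86,46,63,45],"wkq":{"gf":24,"nk":55,"tfq":45,"vi":99}}
After op 7 (replace /wkq/vi 44): {"ko":{"al":64,"n":85,"nqp":46,"zt":28},"tz":[86,46,63,45],"wkq":{"gf":24,"nk":55,"tfq":45,"vi":44}}
After op 8 (add /wkq/ygu 55): {"ko":{"al":64,"n":85,"nqp":46,"zt":28},"tz":[86,46,63,45],"wkq":{"gf":24,"nk":55,"tfq":45,"vi":44,"ygu":55}}
After op 9 (add /ko/nqp 74): {"ko":{"al":64,"n":85,"nqp":74,"zt":28},"tz":[86,46,63,45],"wkq":{"gf":24,"nk":55,"tfq":45,"vi":44,"ygu":55}}
After op 10 (add /tz/4 88): {"ko":{"al":64,"n":85,"nqp":74,"zt":28},"tz":[86,46,63,45,88],"wkq":{"gf":24,"nk":55,"tfq":45,"vi":44,"ygu":55}}
After op 11 (add /ko/nqp 0): {"ko":{"al":64,"n":85,"nqp":0,"zt":28},"tz":[86,46,63,45,88],"wkq":{"gf":24,"nk":55,"tfq":45,"vi":44,"ygu":55}}
After op 12 (add /ko/ak 92): {"ko":{"ak":92,"al":64,"n":85,"nqp":0,"zt":28},"tz":[86,46,63,45,88],"wkq":{"gf":24,"nk":55,"tfq":45,"vi":44,"ygu":55}}
After op 13 (remove /tz/0): {"ko":{"ak":92,"al":64,"n":85,"nqp":0,"zt":28},"tz":[46,63,45,88],"wkq":{"gf":24,"nk":55,"tfq":45,"vi":44,"ygu":55}}
After op 14 (replace /wkq/vi 8): {"ko":{"ak":92,"al":64,"n":85,"nqp":0,"zt":28},"tz":[46,63,45,88],"wkq":{"gf":24,"nk":55,"tfq":45,"vi":8,"ygu":55}}
After op 15 (add /wkq/tfq 83): {"ko":{"ak":92,"al":64,"n":85,"nqp":0,"zt":28},"tz":[46,63,45,88],"wkq":{"gf":24,"nk":55,"tfq":83,"vi":8,"ygu":55}}
After op 16 (replace /tz/2 98): {"ko":{"ak":92,"al":64,"n":85,"nqp":0,"zt":28},"tz":[46,63,98,88],"wkq":{"gf":24,"nk":55,"tfq":83,"vi":8,"ygu":55}}
After op 17 (add /ko/n 58): {"ko":{"ak":92,"al":64,"n":58,"nqp":0,"zt":28},"tz":[46,63,98,88],"wkq":{"gf":24,"nk":55,"tfq":83,"vi":8,"ygu":55}}
After op 18 (remove /wkq/ygu): {"ko":{"ak":92,"al":64,"n":58,"nqp":0,"zt":28},"tz":[46,63,98,88],"wkq":{"gf":24,"nk":55,"tfq":83,"vi":8}}
After op 19 (add /a 48): {"a":48,"ko":{"ak":92,"al":64,"n":58,"nqp":0,"zt":28},"tz":[46,63,98,88],"wkq":{"gf":24,"nk":55,"tfq":83,"vi":8}}
After op 20 (replace /tz/2 91): {"a":48,"ko":{"ak":92,"al":64,"n":58,"nqp":0,"zt":28},"tz":[46,63,91,88],"wkq":{"gf":24,"nk":55,"tfq":83,"vi":8}}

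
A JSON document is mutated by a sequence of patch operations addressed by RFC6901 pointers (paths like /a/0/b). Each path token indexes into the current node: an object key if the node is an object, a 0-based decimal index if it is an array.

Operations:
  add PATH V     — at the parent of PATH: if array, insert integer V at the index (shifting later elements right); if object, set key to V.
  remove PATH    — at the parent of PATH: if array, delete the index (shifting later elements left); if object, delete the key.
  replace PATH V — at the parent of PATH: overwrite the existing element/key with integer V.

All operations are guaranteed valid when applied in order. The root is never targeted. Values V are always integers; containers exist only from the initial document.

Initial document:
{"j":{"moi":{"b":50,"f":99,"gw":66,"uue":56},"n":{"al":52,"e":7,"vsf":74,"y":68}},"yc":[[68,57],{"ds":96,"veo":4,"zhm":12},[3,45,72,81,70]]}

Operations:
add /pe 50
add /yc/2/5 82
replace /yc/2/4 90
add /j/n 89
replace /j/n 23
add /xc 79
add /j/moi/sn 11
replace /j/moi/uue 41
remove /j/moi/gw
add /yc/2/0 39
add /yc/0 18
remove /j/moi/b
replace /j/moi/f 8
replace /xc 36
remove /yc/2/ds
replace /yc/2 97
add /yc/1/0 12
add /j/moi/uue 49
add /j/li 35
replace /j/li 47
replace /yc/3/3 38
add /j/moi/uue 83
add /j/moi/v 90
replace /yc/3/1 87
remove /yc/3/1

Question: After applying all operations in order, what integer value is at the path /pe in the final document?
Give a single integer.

After op 1 (add /pe 50): {"j":{"moi":{"b":50,"f":99,"gw":66,"uue":56},"n":{"al":52,"e":7,"vsf":74,"y":68}},"pe":50,"yc":[[68,57],{"ds":96,"veo":4,"zhm":12},[3,45,72,81,70]]}
After op 2 (add /yc/2/5 82): {"j":{"moi":{"b":50,"f":99,"gw":66,"uue":56},"n":{"al":52,"e":7,"vsf":74,"y":68}},"pe":50,"yc":[[68,57],{"ds":96,"veo":4,"zhm":12},[3,45,72,81,70,82]]}
After op 3 (replace /yc/2/4 90): {"j":{"moi":{"b":50,"f":99,"gw":66,"uue":56},"n":{"al":52,"e":7,"vsf":74,"y":68}},"pe":50,"yc":[[68,57],{"ds":96,"veo":4,"zhm":12},[3,45,72,81,90,82]]}
After op 4 (add /j/n 89): {"j":{"moi":{"b":50,"f":99,"gw":66,"uue":56},"n":89},"pe":50,"yc":[[68,57],{"ds":96,"veo":4,"zhm":12},[3,45,72,81,90,82]]}
After op 5 (replace /j/n 23): {"j":{"moi":{"b":50,"f":99,"gw":66,"uue":56},"n":23},"pe":50,"yc":[[68,57],{"ds":96,"veo":4,"zhm":12},[3,45,72,81,90,82]]}
After op 6 (add /xc 79): {"j":{"moi":{"b":50,"f":99,"gw":66,"uue":56},"n":23},"pe":50,"xc":79,"yc":[[68,57],{"ds":96,"veo":4,"zhm":12},[3,45,72,81,90,82]]}
After op 7 (add /j/moi/sn 11): {"j":{"moi":{"b":50,"f":99,"gw":66,"sn":11,"uue":56},"n":23},"pe":50,"xc":79,"yc":[[68,57],{"ds":96,"veo":4,"zhm":12},[3,45,72,81,90,82]]}
After op 8 (replace /j/moi/uue 41): {"j":{"moi":{"b":50,"f":99,"gw":66,"sn":11,"uue":41},"n":23},"pe":50,"xc":79,"yc":[[68,57],{"ds":96,"veo":4,"zhm":12},[3,45,72,81,90,82]]}
After op 9 (remove /j/moi/gw): {"j":{"moi":{"b":50,"f":99,"sn":11,"uue":41},"n":23},"pe":50,"xc":79,"yc":[[68,57],{"ds":96,"veo":4,"zhm":12},[3,45,72,81,90,82]]}
After op 10 (add /yc/2/0 39): {"j":{"moi":{"b":50,"f":99,"sn":11,"uue":41},"n":23},"pe":50,"xc":79,"yc":[[68,57],{"ds":96,"veo":4,"zhm":12},[39,3,45,72,81,90,82]]}
After op 11 (add /yc/0 18): {"j":{"moi":{"b":50,"f":99,"sn":11,"uue":41},"n":23},"pe":50,"xc":79,"yc":[18,[68,57],{"ds":96,"veo":4,"zhm":12},[39,3,45,72,81,90,82]]}
After op 12 (remove /j/moi/b): {"j":{"moi":{"f":99,"sn":11,"uue":41},"n":23},"pe":50,"xc":79,"yc":[18,[68,57],{"ds":96,"veo":4,"zhm":12},[39,3,45,72,81,90,82]]}
After op 13 (replace /j/moi/f 8): {"j":{"moi":{"f":8,"sn":11,"uue":41},"n":23},"pe":50,"xc":79,"yc":[18,[68,57],{"ds":96,"veo":4,"zhm":12},[39,3,45,72,81,90,82]]}
After op 14 (replace /xc 36): {"j":{"moi":{"f":8,"sn":11,"uue":41},"n":23},"pe":50,"xc":36,"yc":[18,[68,57],{"ds":96,"veo":4,"zhm":12},[39,3,45,72,81,90,82]]}
After op 15 (remove /yc/2/ds): {"j":{"moi":{"f":8,"sn":11,"uue":41},"n":23},"pe":50,"xc":36,"yc":[18,[68,57],{"veo":4,"zhm":12},[39,3,45,72,81,90,82]]}
After op 16 (replace /yc/2 97): {"j":{"moi":{"f":8,"sn":11,"uue":41},"n":23},"pe":50,"xc":36,"yc":[18,[68,57],97,[39,3,45,72,81,90,82]]}
After op 17 (add /yc/1/0 12): {"j":{"moi":{"f":8,"sn":11,"uue":41},"n":23},"pe":50,"xc":36,"yc":[18,[12,68,57],97,[39,3,45,72,81,90,82]]}
After op 18 (add /j/moi/uue 49): {"j":{"moi":{"f":8,"sn":11,"uue":49},"n":23},"pe":50,"xc":36,"yc":[18,[12,68,57],97,[39,3,45,72,81,90,82]]}
After op 19 (add /j/li 35): {"j":{"li":35,"moi":{"f":8,"sn":11,"uue":49},"n":23},"pe":50,"xc":36,"yc":[18,[12,68,57],97,[39,3,45,72,81,90,82]]}
After op 20 (replace /j/li 47): {"j":{"li":47,"moi":{"f":8,"sn":11,"uue":49},"n":23},"pe":50,"xc":36,"yc":[18,[12,68,57],97,[39,3,45,72,81,90,82]]}
After op 21 (replace /yc/3/3 38): {"j":{"li":47,"moi":{"f":8,"sn":11,"uue":49},"n":23},"pe":50,"xc":36,"yc":[18,[12,68,57],97,[39,3,45,38,81,90,82]]}
After op 22 (add /j/moi/uue 83): {"j":{"li":47,"moi":{"f":8,"sn":11,"uue":83},"n":23},"pe":50,"xc":36,"yc":[18,[12,68,57],97,[39,3,45,38,81,90,82]]}
After op 23 (add /j/moi/v 90): {"j":{"li":47,"moi":{"f":8,"sn":11,"uue":83,"v":90},"n":23},"pe":50,"xc":36,"yc":[18,[12,68,57],97,[39,3,45,38,81,90,82]]}
After op 24 (replace /yc/3/1 87): {"j":{"li":47,"moi":{"f":8,"sn":11,"uue":83,"v":90},"n":23},"pe":50,"xc":36,"yc":[18,[12,68,57],97,[39,87,45,38,81,90,82]]}
After op 25 (remove /yc/3/1): {"j":{"li":47,"moi":{"f":8,"sn":11,"uue":83,"v":90},"n":23},"pe":50,"xc":36,"yc":[18,[12,68,57],97,[39,45,38,81,90,82]]}
Value at /pe: 50

Answer: 50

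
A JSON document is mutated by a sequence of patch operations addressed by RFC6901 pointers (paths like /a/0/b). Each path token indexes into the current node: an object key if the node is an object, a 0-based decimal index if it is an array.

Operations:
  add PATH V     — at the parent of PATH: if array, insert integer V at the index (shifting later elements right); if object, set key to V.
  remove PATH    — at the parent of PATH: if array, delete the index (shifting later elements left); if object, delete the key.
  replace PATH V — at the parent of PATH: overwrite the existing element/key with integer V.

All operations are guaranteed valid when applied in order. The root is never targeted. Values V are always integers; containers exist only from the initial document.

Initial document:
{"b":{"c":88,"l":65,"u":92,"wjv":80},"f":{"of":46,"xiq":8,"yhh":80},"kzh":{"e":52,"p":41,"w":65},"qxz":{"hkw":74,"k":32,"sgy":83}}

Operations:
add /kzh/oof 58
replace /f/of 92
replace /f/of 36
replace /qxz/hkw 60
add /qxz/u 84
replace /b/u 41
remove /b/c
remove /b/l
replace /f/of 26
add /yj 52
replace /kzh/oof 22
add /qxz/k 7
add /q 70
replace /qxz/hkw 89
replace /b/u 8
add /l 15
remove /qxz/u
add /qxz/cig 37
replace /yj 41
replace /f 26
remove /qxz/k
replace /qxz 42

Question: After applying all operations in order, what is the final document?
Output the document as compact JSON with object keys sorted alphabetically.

Answer: {"b":{"u":8,"wjv":80},"f":26,"kzh":{"e":52,"oof":22,"p":41,"w":65},"l":15,"q":70,"qxz":42,"yj":41}

Derivation:
After op 1 (add /kzh/oof 58): {"b":{"c":88,"l":65,"u":92,"wjv":80},"f":{"of":46,"xiq":8,"yhh":80},"kzh":{"e":52,"oof":58,"p":41,"w":65},"qxz":{"hkw":74,"k":32,"sgy":83}}
After op 2 (replace /f/of 92): {"b":{"c":88,"l":65,"u":92,"wjv":80},"f":{"of":92,"xiq":8,"yhh":80},"kzh":{"e":52,"oof":58,"p":41,"w":65},"qxz":{"hkw":74,"k":32,"sgy":83}}
After op 3 (replace /f/of 36): {"b":{"c":88,"l":65,"u":92,"wjv":80},"f":{"of":36,"xiq":8,"yhh":80},"kzh":{"e":52,"oof":58,"p":41,"w":65},"qxz":{"hkw":74,"k":32,"sgy":83}}
After op 4 (replace /qxz/hkw 60): {"b":{"c":88,"l":65,"u":92,"wjv":80},"f":{"of":36,"xiq":8,"yhh":80},"kzh":{"e":52,"oof":58,"p":41,"w":65},"qxz":{"hkw":60,"k":32,"sgy":83}}
After op 5 (add /qxz/u 84): {"b":{"c":88,"l":65,"u":92,"wjv":80},"f":{"of":36,"xiq":8,"yhh":80},"kzh":{"e":52,"oof":58,"p":41,"w":65},"qxz":{"hkw":60,"k":32,"sgy":83,"u":84}}
After op 6 (replace /b/u 41): {"b":{"c":88,"l":65,"u":41,"wjv":80},"f":{"of":36,"xiq":8,"yhh":80},"kzh":{"e":52,"oof":58,"p":41,"w":65},"qxz":{"hkw":60,"k":32,"sgy":83,"u":84}}
After op 7 (remove /b/c): {"b":{"l":65,"u":41,"wjv":80},"f":{"of":36,"xiq":8,"yhh":80},"kzh":{"e":52,"oof":58,"p":41,"w":65},"qxz":{"hkw":60,"k":32,"sgy":83,"u":84}}
After op 8 (remove /b/l): {"b":{"u":41,"wjv":80},"f":{"of":36,"xiq":8,"yhh":80},"kzh":{"e":52,"oof":58,"p":41,"w":65},"qxz":{"hkw":60,"k":32,"sgy":83,"u":84}}
After op 9 (replace /f/of 26): {"b":{"u":41,"wjv":80},"f":{"of":26,"xiq":8,"yhh":80},"kzh":{"e":52,"oof":58,"p":41,"w":65},"qxz":{"hkw":60,"k":32,"sgy":83,"u":84}}
After op 10 (add /yj 52): {"b":{"u":41,"wjv":80},"f":{"of":26,"xiq":8,"yhh":80},"kzh":{"e":52,"oof":58,"p":41,"w":65},"qxz":{"hkw":60,"k":32,"sgy":83,"u":84},"yj":52}
After op 11 (replace /kzh/oof 22): {"b":{"u":41,"wjv":80},"f":{"of":26,"xiq":8,"yhh":80},"kzh":{"e":52,"oof":22,"p":41,"w":65},"qxz":{"hkw":60,"k":32,"sgy":83,"u":84},"yj":52}
After op 12 (add /qxz/k 7): {"b":{"u":41,"wjv":80},"f":{"of":26,"xiq":8,"yhh":80},"kzh":{"e":52,"oof":22,"p":41,"w":65},"qxz":{"hkw":60,"k":7,"sgy":83,"u":84},"yj":52}
After op 13 (add /q 70): {"b":{"u":41,"wjv":80},"f":{"of":26,"xiq":8,"yhh":80},"kzh":{"e":52,"oof":22,"p":41,"w":65},"q":70,"qxz":{"hkw":60,"k":7,"sgy":83,"u":84},"yj":52}
After op 14 (replace /qxz/hkw 89): {"b":{"u":41,"wjv":80},"f":{"of":26,"xiq":8,"yhh":80},"kzh":{"e":52,"oof":22,"p":41,"w":65},"q":70,"qxz":{"hkw":89,"k":7,"sgy":83,"u":84},"yj":52}
After op 15 (replace /b/u 8): {"b":{"u":8,"wjv":80},"f":{"of":26,"xiq":8,"yhh":80},"kzh":{"e":52,"oof":22,"p":41,"w":65},"q":70,"qxz":{"hkw":89,"k":7,"sgy":83,"u":84},"yj":52}
After op 16 (add /l 15): {"b":{"u":8,"wjv":80},"f":{"of":26,"xiq":8,"yhh":80},"kzh":{"e":52,"oof":22,"p":41,"w":65},"l":15,"q":70,"qxz":{"hkw":89,"k":7,"sgy":83,"u":84},"yj":52}
After op 17 (remove /qxz/u): {"b":{"u":8,"wjv":80},"f":{"of":26,"xiq":8,"yhh":80},"kzh":{"e":52,"oof":22,"p":41,"w":65},"l":15,"q":70,"qxz":{"hkw":89,"k":7,"sgy":83},"yj":52}
After op 18 (add /qxz/cig 37): {"b":{"u":8,"wjv":80},"f":{"of":26,"xiq":8,"yhh":80},"kzh":{"e":52,"oof":22,"p":41,"w":65},"l":15,"q":70,"qxz":{"cig":37,"hkw":89,"k":7,"sgy":83},"yj":52}
After op 19 (replace /yj 41): {"b":{"u":8,"wjv":80},"f":{"of":26,"xiq":8,"yhh":80},"kzh":{"e":52,"oof":22,"p":41,"w":65},"l":15,"q":70,"qxz":{"cig":37,"hkw":89,"k":7,"sgy":83},"yj":41}
After op 20 (replace /f 26): {"b":{"u":8,"wjv":80},"f":26,"kzh":{"e":52,"oof":22,"p":41,"w":65},"l":15,"q":70,"qxz":{"cig":37,"hkw":89,"k":7,"sgy":83},"yj":41}
After op 21 (remove /qxz/k): {"b":{"u":8,"wjv":80},"f":26,"kzh":{"e":52,"oof":22,"p":41,"w":65},"l":15,"q":70,"qxz":{"cig":37,"hkw":89,"sgy":83},"yj":41}
After op 22 (replace /qxz 42): {"b":{"u":8,"wjv":80},"f":26,"kzh":{"e":52,"oof":22,"p":41,"w":65},"l":15,"q":70,"qxz":42,"yj":41}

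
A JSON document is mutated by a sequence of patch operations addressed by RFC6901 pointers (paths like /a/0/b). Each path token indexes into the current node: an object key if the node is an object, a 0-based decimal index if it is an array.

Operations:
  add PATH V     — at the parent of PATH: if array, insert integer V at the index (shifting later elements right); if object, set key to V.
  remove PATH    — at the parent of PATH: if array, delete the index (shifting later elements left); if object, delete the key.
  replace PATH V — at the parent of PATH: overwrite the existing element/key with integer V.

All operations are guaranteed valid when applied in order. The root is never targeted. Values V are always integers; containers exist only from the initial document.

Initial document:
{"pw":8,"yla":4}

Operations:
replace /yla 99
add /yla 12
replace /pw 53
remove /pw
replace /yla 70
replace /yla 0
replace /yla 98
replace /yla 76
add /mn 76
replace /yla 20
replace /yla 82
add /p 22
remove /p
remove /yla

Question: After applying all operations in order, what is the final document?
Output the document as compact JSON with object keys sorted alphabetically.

Answer: {"mn":76}

Derivation:
After op 1 (replace /yla 99): {"pw":8,"yla":99}
After op 2 (add /yla 12): {"pw":8,"yla":12}
After op 3 (replace /pw 53): {"pw":53,"yla":12}
After op 4 (remove /pw): {"yla":12}
After op 5 (replace /yla 70): {"yla":70}
After op 6 (replace /yla 0): {"yla":0}
After op 7 (replace /yla 98): {"yla":98}
After op 8 (replace /yla 76): {"yla":76}
After op 9 (add /mn 76): {"mn":76,"yla":76}
After op 10 (replace /yla 20): {"mn":76,"yla":20}
After op 11 (replace /yla 82): {"mn":76,"yla":82}
After op 12 (add /p 22): {"mn":76,"p":22,"yla":82}
After op 13 (remove /p): {"mn":76,"yla":82}
After op 14 (remove /yla): {"mn":76}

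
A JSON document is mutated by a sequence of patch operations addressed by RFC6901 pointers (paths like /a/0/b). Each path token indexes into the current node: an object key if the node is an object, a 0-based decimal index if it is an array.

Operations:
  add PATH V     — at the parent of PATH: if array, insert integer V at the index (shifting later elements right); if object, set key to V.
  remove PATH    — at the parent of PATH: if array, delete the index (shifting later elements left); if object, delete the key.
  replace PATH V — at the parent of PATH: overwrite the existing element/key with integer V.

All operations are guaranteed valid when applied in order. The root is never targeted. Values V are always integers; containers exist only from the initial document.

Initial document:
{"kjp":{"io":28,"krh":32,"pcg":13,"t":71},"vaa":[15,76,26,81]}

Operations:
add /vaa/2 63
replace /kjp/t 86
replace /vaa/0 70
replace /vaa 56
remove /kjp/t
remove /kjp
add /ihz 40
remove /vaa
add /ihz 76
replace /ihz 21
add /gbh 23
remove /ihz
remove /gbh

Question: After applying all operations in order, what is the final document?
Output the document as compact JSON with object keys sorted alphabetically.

Answer: {}

Derivation:
After op 1 (add /vaa/2 63): {"kjp":{"io":28,"krh":32,"pcg":13,"t":71},"vaa":[15,76,63,26,81]}
After op 2 (replace /kjp/t 86): {"kjp":{"io":28,"krh":32,"pcg":13,"t":86},"vaa":[15,76,63,26,81]}
After op 3 (replace /vaa/0 70): {"kjp":{"io":28,"krh":32,"pcg":13,"t":86},"vaa":[70,76,63,26,81]}
After op 4 (replace /vaa 56): {"kjp":{"io":28,"krh":32,"pcg":13,"t":86},"vaa":56}
After op 5 (remove /kjp/t): {"kjp":{"io":28,"krh":32,"pcg":13},"vaa":56}
After op 6 (remove /kjp): {"vaa":56}
After op 7 (add /ihz 40): {"ihz":40,"vaa":56}
After op 8 (remove /vaa): {"ihz":40}
After op 9 (add /ihz 76): {"ihz":76}
After op 10 (replace /ihz 21): {"ihz":21}
After op 11 (add /gbh 23): {"gbh":23,"ihz":21}
After op 12 (remove /ihz): {"gbh":23}
After op 13 (remove /gbh): {}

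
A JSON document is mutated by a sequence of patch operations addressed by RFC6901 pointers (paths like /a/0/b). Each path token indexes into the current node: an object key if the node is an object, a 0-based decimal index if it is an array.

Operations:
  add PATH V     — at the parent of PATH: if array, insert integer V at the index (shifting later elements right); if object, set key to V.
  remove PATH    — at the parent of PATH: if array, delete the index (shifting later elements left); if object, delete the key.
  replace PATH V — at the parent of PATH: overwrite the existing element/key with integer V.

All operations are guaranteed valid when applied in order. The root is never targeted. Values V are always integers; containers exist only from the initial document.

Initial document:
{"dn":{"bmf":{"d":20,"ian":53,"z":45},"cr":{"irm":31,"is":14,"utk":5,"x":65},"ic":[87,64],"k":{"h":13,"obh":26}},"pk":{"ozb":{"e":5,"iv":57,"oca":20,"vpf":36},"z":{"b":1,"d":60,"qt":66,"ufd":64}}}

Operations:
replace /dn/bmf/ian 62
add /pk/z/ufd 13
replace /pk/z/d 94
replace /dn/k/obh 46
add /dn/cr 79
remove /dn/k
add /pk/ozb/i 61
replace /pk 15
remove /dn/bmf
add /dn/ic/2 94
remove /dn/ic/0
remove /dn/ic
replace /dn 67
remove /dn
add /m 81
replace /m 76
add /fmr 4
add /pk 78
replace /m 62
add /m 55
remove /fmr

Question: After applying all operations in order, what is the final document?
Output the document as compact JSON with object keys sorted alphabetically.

After op 1 (replace /dn/bmf/ian 62): {"dn":{"bmf":{"d":20,"ian":62,"z":45},"cr":{"irm":31,"is":14,"utk":5,"x":65},"ic":[87,64],"k":{"h":13,"obh":26}},"pk":{"ozb":{"e":5,"iv":57,"oca":20,"vpf":36},"z":{"b":1,"d":60,"qt":66,"ufd":64}}}
After op 2 (add /pk/z/ufd 13): {"dn":{"bmf":{"d":20,"ian":62,"z":45},"cr":{"irm":31,"is":14,"utk":5,"x":65},"ic":[87,64],"k":{"h":13,"obh":26}},"pk":{"ozb":{"e":5,"iv":57,"oca":20,"vpf":36},"z":{"b":1,"d":60,"qt":66,"ufd":13}}}
After op 3 (replace /pk/z/d 94): {"dn":{"bmf":{"d":20,"ian":62,"z":45},"cr":{"irm":31,"is":14,"utk":5,"x":65},"ic":[87,64],"k":{"h":13,"obh":26}},"pk":{"ozb":{"e":5,"iv":57,"oca":20,"vpf":36},"z":{"b":1,"d":94,"qt":66,"ufd":13}}}
After op 4 (replace /dn/k/obh 46): {"dn":{"bmf":{"d":20,"ian":62,"z":45},"cr":{"irm":31,"is":14,"utk":5,"x":65},"ic":[87,64],"k":{"h":13,"obh":46}},"pk":{"ozb":{"e":5,"iv":57,"oca":20,"vpf":36},"z":{"b":1,"d":94,"qt":66,"ufd":13}}}
After op 5 (add /dn/cr 79): {"dn":{"bmf":{"d":20,"ian":62,"z":45},"cr":79,"ic":[87,64],"k":{"h":13,"obh":46}},"pk":{"ozb":{"e":5,"iv":57,"oca":20,"vpf":36},"z":{"b":1,"d":94,"qt":66,"ufd":13}}}
After op 6 (remove /dn/k): {"dn":{"bmf":{"d":20,"ian":62,"z":45},"cr":79,"ic":[87,64]},"pk":{"ozb":{"e":5,"iv":57,"oca":20,"vpf":36},"z":{"b":1,"d":94,"qt":66,"ufd":13}}}
After op 7 (add /pk/ozb/i 61): {"dn":{"bmf":{"d":20,"ian":62,"z":45},"cr":79,"ic":[87,64]},"pk":{"ozb":{"e":5,"i":61,"iv":57,"oca":20,"vpf":36},"z":{"b":1,"d":94,"qt":66,"ufd":13}}}
After op 8 (replace /pk 15): {"dn":{"bmf":{"d":20,"ian":62,"z":45},"cr":79,"ic":[87,64]},"pk":15}
After op 9 (remove /dn/bmf): {"dn":{"cr":79,"ic":[87,64]},"pk":15}
After op 10 (add /dn/ic/2 94): {"dn":{"cr":79,"ic":[87,64,94]},"pk":15}
After op 11 (remove /dn/ic/0): {"dn":{"cr":79,"ic":[64,94]},"pk":15}
After op 12 (remove /dn/ic): {"dn":{"cr":79},"pk":15}
After op 13 (replace /dn 67): {"dn":67,"pk":15}
After op 14 (remove /dn): {"pk":15}
After op 15 (add /m 81): {"m":81,"pk":15}
After op 16 (replace /m 76): {"m":76,"pk":15}
After op 17 (add /fmr 4): {"fmr":4,"m":76,"pk":15}
After op 18 (add /pk 78): {"fmr":4,"m":76,"pk":78}
After op 19 (replace /m 62): {"fmr":4,"m":62,"pk":78}
After op 20 (add /m 55): {"fmr":4,"m":55,"pk":78}
After op 21 (remove /fmr): {"m":55,"pk":78}

Answer: {"m":55,"pk":78}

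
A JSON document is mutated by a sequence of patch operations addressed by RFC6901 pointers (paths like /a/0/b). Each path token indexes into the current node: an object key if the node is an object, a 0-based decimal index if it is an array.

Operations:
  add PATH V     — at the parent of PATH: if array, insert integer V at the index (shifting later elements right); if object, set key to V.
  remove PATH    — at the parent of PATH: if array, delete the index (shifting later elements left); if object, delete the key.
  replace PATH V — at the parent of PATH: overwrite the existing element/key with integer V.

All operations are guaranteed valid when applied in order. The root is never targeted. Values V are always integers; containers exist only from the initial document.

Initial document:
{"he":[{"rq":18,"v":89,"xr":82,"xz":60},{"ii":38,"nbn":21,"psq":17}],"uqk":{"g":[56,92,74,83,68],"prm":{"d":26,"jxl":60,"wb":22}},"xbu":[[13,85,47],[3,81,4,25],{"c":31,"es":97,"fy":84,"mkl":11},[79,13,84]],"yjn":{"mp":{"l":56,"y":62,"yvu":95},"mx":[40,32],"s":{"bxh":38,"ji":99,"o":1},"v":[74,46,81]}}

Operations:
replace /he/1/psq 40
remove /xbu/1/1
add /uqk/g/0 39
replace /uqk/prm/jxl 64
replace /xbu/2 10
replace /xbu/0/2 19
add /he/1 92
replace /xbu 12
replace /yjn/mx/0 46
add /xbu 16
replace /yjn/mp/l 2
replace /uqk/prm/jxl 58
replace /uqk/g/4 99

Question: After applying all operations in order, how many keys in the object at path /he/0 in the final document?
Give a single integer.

After op 1 (replace /he/1/psq 40): {"he":[{"rq":18,"v":89,"xr":82,"xz":60},{"ii":38,"nbn":21,"psq":40}],"uqk":{"g":[56,92,74,83,68],"prm":{"d":26,"jxl":60,"wb":22}},"xbu":[[13,85,47],[3,81,4,25],{"c":31,"es":97,"fy":84,"mkl":11},[79,13,84]],"yjn":{"mp":{"l":56,"y":62,"yvu":95},"mx":[40,32],"s":{"bxh":38,"ji":99,"o":1},"v":[74,46,81]}}
After op 2 (remove /xbu/1/1): {"he":[{"rq":18,"v":89,"xr":82,"xz":60},{"ii":38,"nbn":21,"psq":40}],"uqk":{"g":[56,92,74,83,68],"prm":{"d":26,"jxl":60,"wb":22}},"xbu":[[13,85,47],[3,4,25],{"c":31,"es":97,"fy":84,"mkl":11},[79,13,84]],"yjn":{"mp":{"l":56,"y":62,"yvu":95},"mx":[40,32],"s":{"bxh":38,"ji":99,"o":1},"v":[74,46,81]}}
After op 3 (add /uqk/g/0 39): {"he":[{"rq":18,"v":89,"xr":82,"xz":60},{"ii":38,"nbn":21,"psq":40}],"uqk":{"g":[39,56,92,74,83,68],"prm":{"d":26,"jxl":60,"wb":22}},"xbu":[[13,85,47],[3,4,25],{"c":31,"es":97,"fy":84,"mkl":11},[79,13,84]],"yjn":{"mp":{"l":56,"y":62,"yvu":95},"mx":[40,32],"s":{"bxh":38,"ji":99,"o":1},"v":[74,46,81]}}
After op 4 (replace /uqk/prm/jxl 64): {"he":[{"rq":18,"v":89,"xr":82,"xz":60},{"ii":38,"nbn":21,"psq":40}],"uqk":{"g":[39,56,92,74,83,68],"prm":{"d":26,"jxl":64,"wb":22}},"xbu":[[13,85,47],[3,4,25],{"c":31,"es":97,"fy":84,"mkl":11},[79,13,84]],"yjn":{"mp":{"l":56,"y":62,"yvu":95},"mx":[40,32],"s":{"bxh":38,"ji":99,"o":1},"v":[74,46,81]}}
After op 5 (replace /xbu/2 10): {"he":[{"rq":18,"v":89,"xr":82,"xz":60},{"ii":38,"nbn":21,"psq":40}],"uqk":{"g":[39,56,92,74,83,68],"prm":{"d":26,"jxl":64,"wb":22}},"xbu":[[13,85,47],[3,4,25],10,[79,13,84]],"yjn":{"mp":{"l":56,"y":62,"yvu":95},"mx":[40,32],"s":{"bxh":38,"ji":99,"o":1},"v":[74,46,81]}}
After op 6 (replace /xbu/0/2 19): {"he":[{"rq":18,"v":89,"xr":82,"xz":60},{"ii":38,"nbn":21,"psq":40}],"uqk":{"g":[39,56,92,74,83,68],"prm":{"d":26,"jxl":64,"wb":22}},"xbu":[[13,85,19],[3,4,25],10,[79,13,84]],"yjn":{"mp":{"l":56,"y":62,"yvu":95},"mx":[40,32],"s":{"bxh":38,"ji":99,"o":1},"v":[74,46,81]}}
After op 7 (add /he/1 92): {"he":[{"rq":18,"v":89,"xr":82,"xz":60},92,{"ii":38,"nbn":21,"psq":40}],"uqk":{"g":[39,56,92,74,83,68],"prm":{"d":26,"jxl":64,"wb":22}},"xbu":[[13,85,19],[3,4,25],10,[79,13,84]],"yjn":{"mp":{"l":56,"y":62,"yvu":95},"mx":[40,32],"s":{"bxh":38,"ji":99,"o":1},"v":[74,46,81]}}
After op 8 (replace /xbu 12): {"he":[{"rq":18,"v":89,"xr":82,"xz":60},92,{"ii":38,"nbn":21,"psq":40}],"uqk":{"g":[39,56,92,74,83,68],"prm":{"d":26,"jxl":64,"wb":22}},"xbu":12,"yjn":{"mp":{"l":56,"y":62,"yvu":95},"mx":[40,32],"s":{"bxh":38,"ji":99,"o":1},"v":[74,46,81]}}
After op 9 (replace /yjn/mx/0 46): {"he":[{"rq":18,"v":89,"xr":82,"xz":60},92,{"ii":38,"nbn":21,"psq":40}],"uqk":{"g":[39,56,92,74,83,68],"prm":{"d":26,"jxl":64,"wb":22}},"xbu":12,"yjn":{"mp":{"l":56,"y":62,"yvu":95},"mx":[46,32],"s":{"bxh":38,"ji":99,"o":1},"v":[74,46,81]}}
After op 10 (add /xbu 16): {"he":[{"rq":18,"v":89,"xr":82,"xz":60},92,{"ii":38,"nbn":21,"psq":40}],"uqk":{"g":[39,56,92,74,83,68],"prm":{"d":26,"jxl":64,"wb":22}},"xbu":16,"yjn":{"mp":{"l":56,"y":62,"yvu":95},"mx":[46,32],"s":{"bxh":38,"ji":99,"o":1},"v":[74,46,81]}}
After op 11 (replace /yjn/mp/l 2): {"he":[{"rq":18,"v":89,"xr":82,"xz":60},92,{"ii":38,"nbn":21,"psq":40}],"uqk":{"g":[39,56,92,74,83,68],"prm":{"d":26,"jxl":64,"wb":22}},"xbu":16,"yjn":{"mp":{"l":2,"y":62,"yvu":95},"mx":[46,32],"s":{"bxh":38,"ji":99,"o":1},"v":[74,46,81]}}
After op 12 (replace /uqk/prm/jxl 58): {"he":[{"rq":18,"v":89,"xr":82,"xz":60},92,{"ii":38,"nbn":21,"psq":40}],"uqk":{"g":[39,56,92,74,83,68],"prm":{"d":26,"jxl":58,"wb":22}},"xbu":16,"yjn":{"mp":{"l":2,"y":62,"yvu":95},"mx":[46,32],"s":{"bxh":38,"ji":99,"o":1},"v":[74,46,81]}}
After op 13 (replace /uqk/g/4 99): {"he":[{"rq":18,"v":89,"xr":82,"xz":60},92,{"ii":38,"nbn":21,"psq":40}],"uqk":{"g":[39,56,92,74,99,68],"prm":{"d":26,"jxl":58,"wb":22}},"xbu":16,"yjn":{"mp":{"l":2,"y":62,"yvu":95},"mx":[46,32],"s":{"bxh":38,"ji":99,"o":1},"v":[74,46,81]}}
Size at path /he/0: 4

Answer: 4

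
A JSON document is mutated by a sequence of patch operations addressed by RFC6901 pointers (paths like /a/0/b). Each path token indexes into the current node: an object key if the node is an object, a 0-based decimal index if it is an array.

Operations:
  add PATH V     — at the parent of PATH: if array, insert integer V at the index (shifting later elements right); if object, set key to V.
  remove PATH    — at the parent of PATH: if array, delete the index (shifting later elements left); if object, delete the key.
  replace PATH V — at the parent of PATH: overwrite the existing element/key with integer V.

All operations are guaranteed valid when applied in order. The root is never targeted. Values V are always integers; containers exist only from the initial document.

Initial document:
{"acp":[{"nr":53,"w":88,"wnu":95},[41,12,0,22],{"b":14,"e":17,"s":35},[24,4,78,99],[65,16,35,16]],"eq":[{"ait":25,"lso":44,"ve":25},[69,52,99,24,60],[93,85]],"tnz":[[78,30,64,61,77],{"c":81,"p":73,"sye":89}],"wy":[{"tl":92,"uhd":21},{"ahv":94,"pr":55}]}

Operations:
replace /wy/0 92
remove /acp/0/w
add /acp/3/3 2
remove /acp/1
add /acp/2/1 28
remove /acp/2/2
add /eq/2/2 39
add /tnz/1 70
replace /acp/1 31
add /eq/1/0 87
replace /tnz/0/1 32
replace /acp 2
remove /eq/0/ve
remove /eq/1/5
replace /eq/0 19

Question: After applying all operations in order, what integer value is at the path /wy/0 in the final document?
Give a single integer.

After op 1 (replace /wy/0 92): {"acp":[{"nr":53,"w":88,"wnu":95},[41,12,0,22],{"b":14,"e":17,"s":35},[24,4,78,99],[65,16,35,16]],"eq":[{"ait":25,"lso":44,"ve":25},[69,52,99,24,60],[93,85]],"tnz":[[78,30,64,61,77],{"c":81,"p":73,"sye":89}],"wy":[92,{"ahv":94,"pr":55}]}
After op 2 (remove /acp/0/w): {"acp":[{"nr":53,"wnu":95},[41,12,0,22],{"b":14,"e":17,"s":35},[24,4,78,99],[65,16,35,16]],"eq":[{"ait":25,"lso":44,"ve":25},[69,52,99,24,60],[93,85]],"tnz":[[78,30,64,61,77],{"c":81,"p":73,"sye":89}],"wy":[92,{"ahv":94,"pr":55}]}
After op 3 (add /acp/3/3 2): {"acp":[{"nr":53,"wnu":95},[41,12,0,22],{"b":14,"e":17,"s":35},[24,4,78,2,99],[65,16,35,16]],"eq":[{"ait":25,"lso":44,"ve":25},[69,52,99,24,60],[93,85]],"tnz":[[78,30,64,61,77],{"c":81,"p":73,"sye":89}],"wy":[92,{"ahv":94,"pr":55}]}
After op 4 (remove /acp/1): {"acp":[{"nr":53,"wnu":95},{"b":14,"e":17,"s":35},[24,4,78,2,99],[65,16,35,16]],"eq":[{"ait":25,"lso":44,"ve":25},[69,52,99,24,60],[93,85]],"tnz":[[78,30,64,61,77],{"c":81,"p":73,"sye":89}],"wy":[92,{"ahv":94,"pr":55}]}
After op 5 (add /acp/2/1 28): {"acp":[{"nr":53,"wnu":95},{"b":14,"e":17,"s":35},[24,28,4,78,2,99],[65,16,35,16]],"eq":[{"ait":25,"lso":44,"ve":25},[69,52,99,24,60],[93,85]],"tnz":[[78,30,64,61,77],{"c":81,"p":73,"sye":89}],"wy":[92,{"ahv":94,"pr":55}]}
After op 6 (remove /acp/2/2): {"acp":[{"nr":53,"wnu":95},{"b":14,"e":17,"s":35},[24,28,78,2,99],[65,16,35,16]],"eq":[{"ait":25,"lso":44,"ve":25},[69,52,99,24,60],[93,85]],"tnz":[[78,30,64,61,77],{"c":81,"p":73,"sye":89}],"wy":[92,{"ahv":94,"pr":55}]}
After op 7 (add /eq/2/2 39): {"acp":[{"nr":53,"wnu":95},{"b":14,"e":17,"s":35},[24,28,78,2,99],[65,16,35,16]],"eq":[{"ait":25,"lso":44,"ve":25},[69,52,99,24,60],[93,85,39]],"tnz":[[78,30,64,61,77],{"c":81,"p":73,"sye":89}],"wy":[92,{"ahv":94,"pr":55}]}
After op 8 (add /tnz/1 70): {"acp":[{"nr":53,"wnu":95},{"b":14,"e":17,"s":35},[24,28,78,2,99],[65,16,35,16]],"eq":[{"ait":25,"lso":44,"ve":25},[69,52,99,24,60],[93,85,39]],"tnz":[[78,30,64,61,77],70,{"c":81,"p":73,"sye":89}],"wy":[92,{"ahv":94,"pr":55}]}
After op 9 (replace /acp/1 31): {"acp":[{"nr":53,"wnu":95},31,[24,28,78,2,99],[65,16,35,16]],"eq":[{"ait":25,"lso":44,"ve":25},[69,52,99,24,60],[93,85,39]],"tnz":[[78,30,64,61,77],70,{"c":81,"p":73,"sye":89}],"wy":[92,{"ahv":94,"pr":55}]}
After op 10 (add /eq/1/0 87): {"acp":[{"nr":53,"wnu":95},31,[24,28,78,2,99],[65,16,35,16]],"eq":[{"ait":25,"lso":44,"ve":25},[87,69,52,99,24,60],[93,85,39]],"tnz":[[78,30,64,61,77],70,{"c":81,"p":73,"sye":89}],"wy":[92,{"ahv":94,"pr":55}]}
After op 11 (replace /tnz/0/1 32): {"acp":[{"nr":53,"wnu":95},31,[24,28,78,2,99],[65,16,35,16]],"eq":[{"ait":25,"lso":44,"ve":25},[87,69,52,99,24,60],[93,85,39]],"tnz":[[78,32,64,61,77],70,{"c":81,"p":73,"sye":89}],"wy":[92,{"ahv":94,"pr":55}]}
After op 12 (replace /acp 2): {"acp":2,"eq":[{"ait":25,"lso":44,"ve":25},[87,69,52,99,24,60],[93,85,39]],"tnz":[[78,32,64,61,77],70,{"c":81,"p":73,"sye":89}],"wy":[92,{"ahv":94,"pr":55}]}
After op 13 (remove /eq/0/ve): {"acp":2,"eq":[{"ait":25,"lso":44},[87,69,52,99,24,60],[93,85,39]],"tnz":[[78,32,64,61,77],70,{"c":81,"p":73,"sye":89}],"wy":[92,{"ahv":94,"pr":55}]}
After op 14 (remove /eq/1/5): {"acp":2,"eq":[{"ait":25,"lso":44},[87,69,52,99,24],[93,85,39]],"tnz":[[78,32,64,61,77],70,{"c":81,"p":73,"sye":89}],"wy":[92,{"ahv":94,"pr":55}]}
After op 15 (replace /eq/0 19): {"acp":2,"eq":[19,[87,69,52,99,24],[93,85,39]],"tnz":[[78,32,64,61,77],70,{"c":81,"p":73,"sye":89}],"wy":[92,{"ahv":94,"pr":55}]}
Value at /wy/0: 92

Answer: 92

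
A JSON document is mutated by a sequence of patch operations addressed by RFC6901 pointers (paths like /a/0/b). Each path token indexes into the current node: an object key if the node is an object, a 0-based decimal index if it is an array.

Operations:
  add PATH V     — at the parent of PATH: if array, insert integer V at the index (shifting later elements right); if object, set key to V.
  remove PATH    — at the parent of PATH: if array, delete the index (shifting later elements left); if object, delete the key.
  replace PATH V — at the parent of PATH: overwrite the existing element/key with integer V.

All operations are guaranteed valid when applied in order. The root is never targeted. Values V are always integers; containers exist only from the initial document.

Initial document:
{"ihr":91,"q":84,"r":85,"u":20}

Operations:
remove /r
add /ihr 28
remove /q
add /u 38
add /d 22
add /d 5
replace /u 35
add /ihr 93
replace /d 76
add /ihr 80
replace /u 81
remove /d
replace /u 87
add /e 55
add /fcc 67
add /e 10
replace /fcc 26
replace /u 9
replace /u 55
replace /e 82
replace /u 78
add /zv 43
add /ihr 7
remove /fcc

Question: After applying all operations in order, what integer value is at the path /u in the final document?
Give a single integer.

After op 1 (remove /r): {"ihr":91,"q":84,"u":20}
After op 2 (add /ihr 28): {"ihr":28,"q":84,"u":20}
After op 3 (remove /q): {"ihr":28,"u":20}
After op 4 (add /u 38): {"ihr":28,"u":38}
After op 5 (add /d 22): {"d":22,"ihr":28,"u":38}
After op 6 (add /d 5): {"d":5,"ihr":28,"u":38}
After op 7 (replace /u 35): {"d":5,"ihr":28,"u":35}
After op 8 (add /ihr 93): {"d":5,"ihr":93,"u":35}
After op 9 (replace /d 76): {"d":76,"ihr":93,"u":35}
After op 10 (add /ihr 80): {"d":76,"ihr":80,"u":35}
After op 11 (replace /u 81): {"d":76,"ihr":80,"u":81}
After op 12 (remove /d): {"ihr":80,"u":81}
After op 13 (replace /u 87): {"ihr":80,"u":87}
After op 14 (add /e 55): {"e":55,"ihr":80,"u":87}
After op 15 (add /fcc 67): {"e":55,"fcc":67,"ihr":80,"u":87}
After op 16 (add /e 10): {"e":10,"fcc":67,"ihr":80,"u":87}
After op 17 (replace /fcc 26): {"e":10,"fcc":26,"ihr":80,"u":87}
After op 18 (replace /u 9): {"e":10,"fcc":26,"ihr":80,"u":9}
After op 19 (replace /u 55): {"e":10,"fcc":26,"ihr":80,"u":55}
After op 20 (replace /e 82): {"e":82,"fcc":26,"ihr":80,"u":55}
After op 21 (replace /u 78): {"e":82,"fcc":26,"ihr":80,"u":78}
After op 22 (add /zv 43): {"e":82,"fcc":26,"ihr":80,"u":78,"zv":43}
After op 23 (add /ihr 7): {"e":82,"fcc":26,"ihr":7,"u":78,"zv":43}
After op 24 (remove /fcc): {"e":82,"ihr":7,"u":78,"zv":43}
Value at /u: 78

Answer: 78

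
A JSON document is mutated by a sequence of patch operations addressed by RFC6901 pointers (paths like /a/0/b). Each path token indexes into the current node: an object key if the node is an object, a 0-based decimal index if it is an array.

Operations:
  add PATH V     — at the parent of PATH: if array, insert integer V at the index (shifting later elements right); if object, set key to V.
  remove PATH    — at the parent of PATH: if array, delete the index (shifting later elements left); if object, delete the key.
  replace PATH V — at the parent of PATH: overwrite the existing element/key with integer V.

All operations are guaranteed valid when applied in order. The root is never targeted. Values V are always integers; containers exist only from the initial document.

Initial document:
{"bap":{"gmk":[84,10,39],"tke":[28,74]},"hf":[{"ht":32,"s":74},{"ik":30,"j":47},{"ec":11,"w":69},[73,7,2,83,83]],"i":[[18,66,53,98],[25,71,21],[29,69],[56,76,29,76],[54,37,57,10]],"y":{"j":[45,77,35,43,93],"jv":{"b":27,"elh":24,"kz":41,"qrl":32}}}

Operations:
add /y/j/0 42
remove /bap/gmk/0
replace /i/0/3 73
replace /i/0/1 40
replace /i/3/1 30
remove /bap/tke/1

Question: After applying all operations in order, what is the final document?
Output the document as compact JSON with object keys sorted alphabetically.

Answer: {"bap":{"gmk":[10,39],"tke":[28]},"hf":[{"ht":32,"s":74},{"ik":30,"j":47},{"ec":11,"w":69},[73,7,2,83,83]],"i":[[18,40,53,73],[25,71,21],[29,69],[56,30,29,76],[54,37,57,10]],"y":{"j":[42,45,77,35,43,93],"jv":{"b":27,"elh":24,"kz":41,"qrl":32}}}

Derivation:
After op 1 (add /y/j/0 42): {"bap":{"gmk":[84,10,39],"tke":[28,74]},"hf":[{"ht":32,"s":74},{"ik":30,"j":47},{"ec":11,"w":69},[73,7,2,83,83]],"i":[[18,66,53,98],[25,71,21],[29,69],[56,76,29,76],[54,37,57,10]],"y":{"j":[42,45,77,35,43,93],"jv":{"b":27,"elh":24,"kz":41,"qrl":32}}}
After op 2 (remove /bap/gmk/0): {"bap":{"gmk":[10,39],"tke":[28,74]},"hf":[{"ht":32,"s":74},{"ik":30,"j":47},{"ec":11,"w":69},[73,7,2,83,83]],"i":[[18,66,53,98],[25,71,21],[29,69],[56,76,29,76],[54,37,57,10]],"y":{"j":[42,45,77,35,43,93],"jv":{"b":27,"elh":24,"kz":41,"qrl":32}}}
After op 3 (replace /i/0/3 73): {"bap":{"gmk":[10,39],"tke":[28,74]},"hf":[{"ht":32,"s":74},{"ik":30,"j":47},{"ec":11,"w":69},[73,7,2,83,83]],"i":[[18,66,53,73],[25,71,21],[29,69],[56,76,29,76],[54,37,57,10]],"y":{"j":[42,45,77,35,43,93],"jv":{"b":27,"elh":24,"kz":41,"qrl":32}}}
After op 4 (replace /i/0/1 40): {"bap":{"gmk":[10,39],"tke":[28,74]},"hf":[{"ht":32,"s":74},{"ik":30,"j":47},{"ec":11,"w":69},[73,7,2,83,83]],"i":[[18,40,53,73],[25,71,21],[29,69],[56,76,29,76],[54,37,57,10]],"y":{"j":[42,45,77,35,43,93],"jv":{"b":27,"elh":24,"kz":41,"qrl":32}}}
After op 5 (replace /i/3/1 30): {"bap":{"gmk":[10,39],"tke":[28,74]},"hf":[{"ht":32,"s":74},{"ik":30,"j":47},{"ec":11,"w":69},[73,7,2,83,83]],"i":[[18,40,53,73],[25,71,21],[29,69],[56,30,29,76],[54,37,57,10]],"y":{"j":[42,45,77,35,43,93],"jv":{"b":27,"elh":24,"kz":41,"qrl":32}}}
After op 6 (remove /bap/tke/1): {"bap":{"gmk":[10,39],"tke":[28]},"hf":[{"ht":32,"s":74},{"ik":30,"j":47},{"ec":11,"w":69},[73,7,2,83,83]],"i":[[18,40,53,73],[25,71,21],[29,69],[56,30,29,76],[54,37,57,10]],"y":{"j":[42,45,77,35,43,93],"jv":{"b":27,"elh":24,"kz":41,"qrl":32}}}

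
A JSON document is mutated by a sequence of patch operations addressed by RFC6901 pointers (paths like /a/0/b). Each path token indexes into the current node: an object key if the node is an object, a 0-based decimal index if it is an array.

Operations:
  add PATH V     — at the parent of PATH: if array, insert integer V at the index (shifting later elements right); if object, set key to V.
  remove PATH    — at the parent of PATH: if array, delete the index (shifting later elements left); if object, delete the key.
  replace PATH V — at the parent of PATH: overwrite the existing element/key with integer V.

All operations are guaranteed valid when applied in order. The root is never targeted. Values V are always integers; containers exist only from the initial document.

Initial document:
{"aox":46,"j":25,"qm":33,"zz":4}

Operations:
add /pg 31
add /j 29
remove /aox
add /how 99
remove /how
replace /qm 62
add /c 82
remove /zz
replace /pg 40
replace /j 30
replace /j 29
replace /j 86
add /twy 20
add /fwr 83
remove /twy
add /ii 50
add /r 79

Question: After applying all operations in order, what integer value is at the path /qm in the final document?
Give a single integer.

After op 1 (add /pg 31): {"aox":46,"j":25,"pg":31,"qm":33,"zz":4}
After op 2 (add /j 29): {"aox":46,"j":29,"pg":31,"qm":33,"zz":4}
After op 3 (remove /aox): {"j":29,"pg":31,"qm":33,"zz":4}
After op 4 (add /how 99): {"how":99,"j":29,"pg":31,"qm":33,"zz":4}
After op 5 (remove /how): {"j":29,"pg":31,"qm":33,"zz":4}
After op 6 (replace /qm 62): {"j":29,"pg":31,"qm":62,"zz":4}
After op 7 (add /c 82): {"c":82,"j":29,"pg":31,"qm":62,"zz":4}
After op 8 (remove /zz): {"c":82,"j":29,"pg":31,"qm":62}
After op 9 (replace /pg 40): {"c":82,"j":29,"pg":40,"qm":62}
After op 10 (replace /j 30): {"c":82,"j":30,"pg":40,"qm":62}
After op 11 (replace /j 29): {"c":82,"j":29,"pg":40,"qm":62}
After op 12 (replace /j 86): {"c":82,"j":86,"pg":40,"qm":62}
After op 13 (add /twy 20): {"c":82,"j":86,"pg":40,"qm":62,"twy":20}
After op 14 (add /fwr 83): {"c":82,"fwr":83,"j":86,"pg":40,"qm":62,"twy":20}
After op 15 (remove /twy): {"c":82,"fwr":83,"j":86,"pg":40,"qm":62}
After op 16 (add /ii 50): {"c":82,"fwr":83,"ii":50,"j":86,"pg":40,"qm":62}
After op 17 (add /r 79): {"c":82,"fwr":83,"ii":50,"j":86,"pg":40,"qm":62,"r":79}
Value at /qm: 62

Answer: 62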